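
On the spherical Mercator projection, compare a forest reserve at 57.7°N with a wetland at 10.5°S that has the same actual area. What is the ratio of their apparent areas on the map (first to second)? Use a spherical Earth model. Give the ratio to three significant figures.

Mercator areal scale is sec²φ.
At 57.7°: sec²(57.7°) = 1/0.5344² = 3.502.
At 10.5°: sec²(10.5°) = 1/0.9833² = 1.034.
Ratio = 3.502/1.034 = cos²(10.5°)/cos²(57.7°) ≈ 3.39.

3.39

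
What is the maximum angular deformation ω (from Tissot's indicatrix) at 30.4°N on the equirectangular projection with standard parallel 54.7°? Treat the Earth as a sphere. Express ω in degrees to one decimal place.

In the equirectangular projection with standard parallel φ₀ = 54.7° (x = Rλ cos φ₀, y = Rφ), meridians are true-scale (h = 1) and the parallel scale is k = cos φ₀ / cos φ.
At 30.4°: h = 1.000, k = 0.6700; principal scales a = 1.000, b = 0.6700.
sin(ω/2) = (a − b)/(a + b) = 0.3300/1.670 = 0.1976, so ω = 2 arcsin(0.1976) ≈ 22.8°.

22.8°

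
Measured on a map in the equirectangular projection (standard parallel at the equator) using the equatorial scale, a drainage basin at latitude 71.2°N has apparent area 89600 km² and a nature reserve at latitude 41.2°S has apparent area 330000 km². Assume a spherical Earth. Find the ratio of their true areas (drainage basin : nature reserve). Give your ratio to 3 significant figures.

On the plate carrée, areal scale = h·k = 1 × sec φ, so true area = apparent × cos φ.
True area of drainage basin: 89600 × cos(71.2°) = 89600 × 0.3223 = 28880 km².
True area of nature reserve: 330000 × cos(41.2°) = 330000 × 0.7524 = 248300 km².
Ratio = 28880 / 248300 ≈ 0.116.

0.116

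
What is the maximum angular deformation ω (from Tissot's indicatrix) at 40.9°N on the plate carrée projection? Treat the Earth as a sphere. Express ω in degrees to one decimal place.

In the plate carrée (x = Rλ, y = Rφ), meridians are true-scale (h = 1) and parallels are stretched by k = sec φ.
At 40.9°: h = 1.000, k = 1.323; principal scales a = 1.323, b = 1.000.
sin(ω/2) = (a − b)/(a + b) = 0.3230/2.323 = 0.1390, so ω = 2 arcsin(0.1390) ≈ 16.0°.

16.0°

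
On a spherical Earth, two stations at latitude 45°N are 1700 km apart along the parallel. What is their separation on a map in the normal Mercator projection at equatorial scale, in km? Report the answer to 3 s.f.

For Mercator, h = k = sec φ (a conformal cylindrical projection has a single point scale, 1/cos φ).
Along the parallel, k = sec 45° = 1/0.7071 = 1.414.
Map distance = 1700 × 1.414 ≈ 2400 km.

2400 km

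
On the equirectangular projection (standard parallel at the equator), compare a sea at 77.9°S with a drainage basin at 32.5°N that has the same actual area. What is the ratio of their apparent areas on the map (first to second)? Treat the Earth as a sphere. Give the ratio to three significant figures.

4.02

In the plate carrée (x = Rλ, y = Rφ), meridians are true-scale (h = 1) and parallels are stretched by k = sec φ.
Areal scale at 77.9°: h·k = 1.000 × 4.771 = 4.771.
Areal scale at 32.5°: h·k = 1.000 × 1.186 = 1.186.
Ratio = 4.771/1.186 ≈ 4.02.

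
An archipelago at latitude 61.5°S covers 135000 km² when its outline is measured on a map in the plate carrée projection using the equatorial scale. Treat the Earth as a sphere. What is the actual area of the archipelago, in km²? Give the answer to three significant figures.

Plate carrée maps x = Rλ, y = Rφ. The meridian scale is h = 1 and the parallel scale is k = 1/cos φ = sec φ.
Areal scale = h·k = 1 × sec φ; at 61.5°, h = 1.000, k = 2.096, so h·k = 2.096.
True area = apparent / (areal scale) = 135000 / 2.096 ≈ 64400 km².

64400 km²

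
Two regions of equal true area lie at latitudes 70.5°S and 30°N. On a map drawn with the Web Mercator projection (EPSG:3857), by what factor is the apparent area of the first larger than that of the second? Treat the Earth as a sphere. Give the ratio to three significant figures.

Mercator areal scale is sec²φ.
At 70.5°: sec²(70.5°) = 1/0.3338² = 8.974.
At 30°: sec²(30°) = 1/0.8660² = 1.333.
Ratio = 8.974/1.333 = cos²(30°)/cos²(70.5°) ≈ 6.73.

6.73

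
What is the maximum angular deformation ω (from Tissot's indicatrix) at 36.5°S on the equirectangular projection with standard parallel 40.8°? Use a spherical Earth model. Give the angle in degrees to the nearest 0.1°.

3.4°

With standard parallel φ₀ = 40.8°, the equirectangular projection gives x = Rλ cos φ₀, y = Rφ, so h = 1 and k = cos 40.8° / cos φ.
At 36.5°: h = 1.000, k = 0.9417; principal scales a = 1.000, b = 0.9417.
sin(ω/2) = (a − b)/(a + b) = 0.05830/1.942 = 0.03002, so ω = 2 arcsin(0.03002) ≈ 3.4°.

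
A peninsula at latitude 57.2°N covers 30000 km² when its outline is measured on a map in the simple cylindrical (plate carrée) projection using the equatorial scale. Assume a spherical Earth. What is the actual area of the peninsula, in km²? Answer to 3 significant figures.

16300 km²

In the plate carrée (x = Rλ, y = Rφ), meridians are true-scale (h = 1) and parallels are stretched by k = sec φ.
Areal scale = h·k = 1 × sec φ; at 57.2°, h = 1.000, k = 1.846, so h·k = 1.846.
True area = apparent / (areal scale) = 30000 / 1.846 ≈ 16300 km².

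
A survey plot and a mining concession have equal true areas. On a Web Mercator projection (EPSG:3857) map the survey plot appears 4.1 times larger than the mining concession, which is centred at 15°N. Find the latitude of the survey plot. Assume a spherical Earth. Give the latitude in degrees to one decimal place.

For equal true areas on Mercator, apparent areas scale as sec²φ, so the ratio is cos²φ₂ / cos²φ₁.
cos²φ₂ / cos²φ₁ = 4.1  ⇒  cos φ₁ = cos 15° / √4.1 = 0.9659/2.025 = 0.4770.
φ₁ = arccos(0.4770) ≈ 61.5°.

61.5°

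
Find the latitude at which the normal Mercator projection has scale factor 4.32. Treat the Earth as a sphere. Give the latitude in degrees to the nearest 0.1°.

Mercator scale is k = sec φ = 1/cos φ.
1/cos φ = 4.32  ⇒  cos φ = 0.2315  ⇒  φ = arccos(0.2315) ≈ 76.6°.

76.6°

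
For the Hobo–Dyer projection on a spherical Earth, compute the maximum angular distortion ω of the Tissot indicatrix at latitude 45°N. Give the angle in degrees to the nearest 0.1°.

The Hobo–Dyer projection is cylindrical equal-area with φ₀ = 37.5°. Cylindrical equal-area (φ₀ = 37.5°): h = cos φ / cos 37.5° along meridians, k = cos 37.5° / cos φ along parallels; h·k = 1.
At 45°: h = 0.8913, k = 1.122; principal scales a = 1.122, b = 0.8913.
sin(ω/2) = (a − b)/(a + b) = 0.2307/2.013 = 0.1146, so ω = 2 arcsin(0.1146) ≈ 13.2°.

13.2°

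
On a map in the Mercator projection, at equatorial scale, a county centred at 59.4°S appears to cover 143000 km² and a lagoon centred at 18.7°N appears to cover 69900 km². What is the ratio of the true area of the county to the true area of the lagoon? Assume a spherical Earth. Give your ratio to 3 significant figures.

On Mercator the areal scale is sec²φ, so true area = apparent × cos²φ.
True area of county: 143000 × cos²(59.4°) = 143000 × 0.2591 = 37050 km².
True area of lagoon: 69900 × cos²(18.7°) = 69900 × 0.8972 = 62710 km².
Ratio = 37050 / 62710 ≈ 0.591.

0.591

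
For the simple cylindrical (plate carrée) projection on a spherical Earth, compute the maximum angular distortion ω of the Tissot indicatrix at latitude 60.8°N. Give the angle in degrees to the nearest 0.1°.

40.3°

In the plate carrée (x = Rλ, y = Rφ), meridians are true-scale (h = 1) and parallels are stretched by k = sec φ.
At 60.8°: h = 1.000, k = 2.050; principal scales a = 2.050, b = 1.000.
sin(ω/2) = (a − b)/(a + b) = 1.050/3.050 = 0.3442, so ω = 2 arcsin(0.3442) ≈ 40.3°.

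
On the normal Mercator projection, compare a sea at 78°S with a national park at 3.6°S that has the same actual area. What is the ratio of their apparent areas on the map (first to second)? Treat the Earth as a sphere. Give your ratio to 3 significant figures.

Mercator areal scale is sec²φ.
At 78°: sec²(78°) = 1/0.2079² = 23.13.
At 3.6°: sec²(3.6°) = 1/0.9980² = 1.004.
Ratio = 23.13/1.004 = cos²(3.6°)/cos²(78°) ≈ 23.0.

23.0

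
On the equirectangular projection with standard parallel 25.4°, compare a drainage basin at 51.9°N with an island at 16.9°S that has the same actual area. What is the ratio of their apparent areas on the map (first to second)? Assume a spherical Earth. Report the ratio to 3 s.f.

In the equirectangular projection with standard parallel φ₀ = 25.4° (x = Rλ cos φ₀, y = Rφ), meridians are true-scale (h = 1) and the parallel scale is k = cos φ₀ / cos φ.
Areal scale at 51.9°: h·k = 1.000 × 1.464 = 1.464.
Areal scale at 16.9°: h·k = 1.000 × 0.9441 = 0.9441.
Ratio = 1.464/0.9441 ≈ 1.55.

1.55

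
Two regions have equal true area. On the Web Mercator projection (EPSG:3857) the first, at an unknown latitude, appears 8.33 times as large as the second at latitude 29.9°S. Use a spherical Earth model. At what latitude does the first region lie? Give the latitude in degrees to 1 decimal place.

Mercator areal scale is sec²φ, so apparent-area ratio = sec²φ₁ / sec²φ₂ = cos²φ₂ / cos²φ₁.
cos²φ₂ / cos²φ₁ = 8.33  ⇒  cos φ₁ = cos 29.9° / √8.33 = 0.8669/2.886 = 0.3004.
φ₁ = arccos(0.3004) ≈ 72.5°.

72.5°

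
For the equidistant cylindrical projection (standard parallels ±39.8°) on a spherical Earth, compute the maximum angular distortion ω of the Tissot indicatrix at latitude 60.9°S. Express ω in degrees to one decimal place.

26.0°

The equidistant cylindrical projection with φ₀ = 39.8° has h = 1 (meridians true) and k = cos φ₀ / cos φ along parallels.
At 60.9°: h = 1.000, k = 1.580; principal scales a = 1.580, b = 1.000.
sin(ω/2) = (a − b)/(a + b) = 0.5797/2.580 = 0.2247, so ω = 2 arcsin(0.2247) ≈ 26.0°.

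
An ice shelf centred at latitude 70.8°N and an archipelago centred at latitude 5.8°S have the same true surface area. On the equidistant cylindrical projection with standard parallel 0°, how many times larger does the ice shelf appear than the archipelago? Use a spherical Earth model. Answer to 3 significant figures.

3.03

For the equirectangular projection with φ₀ = 0 (plate carrée), h = 1 along meridians and k = sec φ along parallels.
Areal scale at 70.8°: h·k = 1.000 × 3.041 = 3.041.
Areal scale at 5.8°: h·k = 1.000 × 1.005 = 1.005.
Ratio = 3.041/1.005 ≈ 3.03.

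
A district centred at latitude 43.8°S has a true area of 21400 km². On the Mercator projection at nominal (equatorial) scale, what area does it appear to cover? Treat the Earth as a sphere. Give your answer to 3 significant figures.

The Mercator projection is conformal; its linear scale factor is the same in every direction and equals sec φ = 1/cos φ.
Areal scale = k² = sec²φ = 1/cos²(43.8°) = 1/0.7218² = 1.920.
Apparent area = 21400 × 1.920 ≈ 41100 km².

41100 km²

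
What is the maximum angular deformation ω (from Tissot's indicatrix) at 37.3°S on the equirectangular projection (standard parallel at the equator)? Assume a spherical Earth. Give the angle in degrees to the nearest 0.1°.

Plate carrée maps x = Rλ, y = Rφ. The meridian scale is h = 1 and the parallel scale is k = 1/cos φ = sec φ.
At 37.3°: h = 1.000, k = 1.257; principal scales a = 1.257, b = 1.000.
sin(ω/2) = (a − b)/(a + b) = 0.2571/2.257 = 0.1139, so ω = 2 arcsin(0.1139) ≈ 13.1°.

13.1°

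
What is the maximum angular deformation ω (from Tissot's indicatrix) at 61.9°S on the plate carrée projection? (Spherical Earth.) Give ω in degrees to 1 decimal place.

For the equirectangular projection with φ₀ = 0 (plate carrée), h = 1 along meridians and k = sec φ along parallels.
At 61.9°: h = 1.000, k = 2.123; principal scales a = 2.123, b = 1.000.
sin(ω/2) = (a − b)/(a + b) = 1.123/3.123 = 0.3596, so ω = 2 arcsin(0.3596) ≈ 42.2°.

42.2°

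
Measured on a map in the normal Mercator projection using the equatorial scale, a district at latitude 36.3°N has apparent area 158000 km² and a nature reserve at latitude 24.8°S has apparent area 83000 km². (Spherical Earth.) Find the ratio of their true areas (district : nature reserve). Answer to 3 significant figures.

1.50

On Mercator the areal scale is sec²φ, so true area = apparent × cos²φ.
True area of district: 158000 × cos²(36.3°) = 158000 × 0.6495 = 102600 km².
True area of nature reserve: 83000 × cos²(24.8°) = 83000 × 0.8241 = 68400 km².
Ratio = 102600 / 68400 ≈ 1.50.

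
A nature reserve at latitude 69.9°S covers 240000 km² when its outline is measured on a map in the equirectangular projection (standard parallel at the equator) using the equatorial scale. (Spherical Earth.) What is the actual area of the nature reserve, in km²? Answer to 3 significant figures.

In the plate carrée (x = Rλ, y = Rφ), meridians are true-scale (h = 1) and parallels are stretched by k = sec φ.
Areal scale = h·k = 1 × sec φ; at 69.9°, h = 1.000, k = 2.910, so h·k = 2.910.
True area = apparent / (areal scale) = 240000 / 2.910 ≈ 82500 km².

82500 km²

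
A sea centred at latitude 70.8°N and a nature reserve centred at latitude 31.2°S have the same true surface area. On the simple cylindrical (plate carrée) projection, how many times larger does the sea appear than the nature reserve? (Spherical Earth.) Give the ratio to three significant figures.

2.60

In the plate carrée (x = Rλ, y = Rφ), meridians are true-scale (h = 1) and parallels are stretched by k = sec φ.
Areal scale at 70.8°: h·k = 1.000 × 3.041 = 3.041.
Areal scale at 31.2°: h·k = 1.000 × 1.169 = 1.169.
Ratio = 3.041/1.169 ≈ 2.60.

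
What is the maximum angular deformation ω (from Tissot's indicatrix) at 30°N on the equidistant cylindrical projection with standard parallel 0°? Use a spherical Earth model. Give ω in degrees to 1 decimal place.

8.2°

In the plate carrée (x = Rλ, y = Rφ), meridians are true-scale (h = 1) and parallels are stretched by k = sec φ.
At 30°: h = 1.000, k = 1.155; principal scales a = 1.155, b = 1.000.
sin(ω/2) = (a − b)/(a + b) = 0.1547/2.155 = 0.07180, so ω = 2 arcsin(0.07180) ≈ 8.2°.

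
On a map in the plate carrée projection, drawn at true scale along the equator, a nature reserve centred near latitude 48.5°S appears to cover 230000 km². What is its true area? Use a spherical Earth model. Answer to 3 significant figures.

152000 km²

In the plate carrée (x = Rλ, y = Rφ), meridians are true-scale (h = 1) and parallels are stretched by k = sec φ.
Areal scale = h·k = 1 × sec φ; at 48.5°, h = 1.000, k = 1.509, so h·k = 1.509.
True area = apparent / (areal scale) = 230000 / 1.509 ≈ 152000 km².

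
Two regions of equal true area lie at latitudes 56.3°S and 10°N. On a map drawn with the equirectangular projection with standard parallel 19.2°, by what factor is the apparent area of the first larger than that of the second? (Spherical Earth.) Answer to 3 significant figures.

1.77

In the equirectangular projection with standard parallel φ₀ = 19.2° (x = Rλ cos φ₀, y = Rφ), meridians are true-scale (h = 1) and the parallel scale is k = cos φ₀ / cos φ.
Areal scale at 56.3°: h·k = 1.000 × 1.702 = 1.702.
Areal scale at 10°: h·k = 1.000 × 0.9589 = 0.9589.
Ratio = 1.702/0.9589 ≈ 1.77.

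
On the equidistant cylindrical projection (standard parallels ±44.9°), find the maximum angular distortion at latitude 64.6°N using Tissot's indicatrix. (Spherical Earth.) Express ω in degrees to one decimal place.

With standard parallel φ₀ = 44.9°, the equirectangular projection gives x = Rλ cos φ₀, y = Rφ, so h = 1 and k = cos 44.9° / cos φ.
At 64.6°: h = 1.000, k = 1.651; principal scales a = 1.651, b = 1.000.
sin(ω/2) = (a − b)/(a + b) = 0.6514/2.651 = 0.2457, so ω = 2 arcsin(0.2457) ≈ 28.4°.

28.4°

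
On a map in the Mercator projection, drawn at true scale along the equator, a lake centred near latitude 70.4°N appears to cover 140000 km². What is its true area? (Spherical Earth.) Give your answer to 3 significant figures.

15800 km²

For Mercator, h = k = sec φ (a conformal cylindrical projection has a single point scale, 1/cos φ).
Areal scale = k² = sec²φ = 1/cos²(70.4°) = 1/0.3355² = 8.887.
True area = apparent / (areal scale) = 140000 / 8.887 ≈ 15800 km².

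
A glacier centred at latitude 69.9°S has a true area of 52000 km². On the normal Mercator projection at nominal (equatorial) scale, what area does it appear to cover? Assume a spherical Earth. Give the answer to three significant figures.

For Mercator, h = k = sec φ (a conformal cylindrical projection has a single point scale, 1/cos φ).
Areal scale = k² = sec²φ = 1/cos²(69.9°) = 1/0.3437² = 8.467.
Apparent area = 52000 × 8.467 ≈ 440000 km².

440000 km²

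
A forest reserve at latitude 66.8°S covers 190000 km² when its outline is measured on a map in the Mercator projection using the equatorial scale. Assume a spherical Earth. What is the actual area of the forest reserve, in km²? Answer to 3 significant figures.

29500 km²

Mercator is conformal, so the point scale is isotropic: h = k = sec φ = 1/cos φ.
Areal scale = k² = sec²φ = 1/cos²(66.8°) = 1/0.3939² = 6.444.
True area = apparent / (areal scale) = 190000 / 6.444 ≈ 29500 km².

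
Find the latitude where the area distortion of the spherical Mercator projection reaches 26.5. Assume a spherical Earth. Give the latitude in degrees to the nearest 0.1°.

78.8°

Mercator areal scale is sec²φ.
sec²φ = 26.5  ⇒  cos²φ = 0.03774  ⇒  cos φ = 0.1943.
φ = arccos(0.1943) ≈ 78.8°.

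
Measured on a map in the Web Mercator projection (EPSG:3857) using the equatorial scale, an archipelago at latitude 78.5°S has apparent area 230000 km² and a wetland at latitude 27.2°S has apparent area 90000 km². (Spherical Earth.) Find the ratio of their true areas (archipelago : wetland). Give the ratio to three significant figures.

Since Mercator area scale is 1/cos²φ, the true area equals the apparent area multiplied by cos²φ.
True area of archipelago: 230000 × cos²(78.5°) = 230000 × 0.03975 = 9142 km².
True area of wetland: 90000 × cos²(27.2°) = 90000 × 0.7911 = 71200 km².
Ratio = 9142 / 71200 ≈ 0.128.

0.128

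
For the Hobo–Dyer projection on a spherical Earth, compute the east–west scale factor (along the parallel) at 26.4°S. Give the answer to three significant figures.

Hobo–Dyer is a cylindrical equal-area projection with standard parallels at ±37.5°. Cylindrical equal-area (φ₀ = 37.5°): h = cos φ / cos 37.5° along meridians, k = cos 37.5° / cos φ along parallels; h·k = 1.
k = cos 37.5° / cos 26.4° = 0.7934/0.8957 = 0.8857.

0.886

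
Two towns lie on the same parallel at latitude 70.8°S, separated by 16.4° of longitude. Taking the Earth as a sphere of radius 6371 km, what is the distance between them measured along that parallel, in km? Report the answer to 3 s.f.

600 km

Arc length along a parallel = R cos φ · Δλ (with Δλ in radians).
= 6371 × cos 70.8° × (16.4° × π/180) = 6371 × 0.3289 × 0.2862 ≈ 600 km.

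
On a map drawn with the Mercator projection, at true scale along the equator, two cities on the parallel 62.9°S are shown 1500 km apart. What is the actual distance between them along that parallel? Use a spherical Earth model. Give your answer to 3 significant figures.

683 km

Mercator is conformal, so the point scale is isotropic: h = k = sec φ = 1/cos φ.
Along the parallel at 62.9°, map distances are exaggerated by k = sec 62.9° = 2.195.
True distance = 1500 / 2.195 = 1500 × cos 62.9° ≈ 683 km.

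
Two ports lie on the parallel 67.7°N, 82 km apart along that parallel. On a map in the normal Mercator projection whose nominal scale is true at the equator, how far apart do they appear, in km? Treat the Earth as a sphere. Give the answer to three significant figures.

For Mercator, h = k = sec φ (a conformal cylindrical projection has a single point scale, 1/cos φ).
Along the parallel, k = sec 67.7° = 1/0.3795 = 2.635.
Map distance = 82 × 2.635 ≈ 216 km.

216 km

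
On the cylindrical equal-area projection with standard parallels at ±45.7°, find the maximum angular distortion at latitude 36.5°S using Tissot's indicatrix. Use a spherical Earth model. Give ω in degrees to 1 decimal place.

Cylindrical equal-area (φ₀ = 45.7°): h = cos φ / cos 45.7° along meridians, k = cos 45.7° / cos φ along parallels; h·k = 1.
At 36.5°: h = 1.151, k = 0.8688; principal scales a = 1.151, b = 0.8688.
sin(ω/2) = (a − b)/(a + b) = 0.2821/2.020 = 0.1397, so ω = 2 arcsin(0.1397) ≈ 16.1°.

16.1°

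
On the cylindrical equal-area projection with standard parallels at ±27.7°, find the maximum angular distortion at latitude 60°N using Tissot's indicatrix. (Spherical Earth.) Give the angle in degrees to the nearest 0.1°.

Cylindrical equal-area (φ₀ = 27.7°): h = cos φ / cos 27.7° along meridians, k = cos 27.7° / cos φ along parallels; h·k = 1.
At 60°: h = 0.5647, k = 1.771; principal scales a = 1.771, b = 0.5647.
sin(ω/2) = (a − b)/(a + b) = 1.206/2.336 = 0.5164, so ω = 2 arcsin(0.5164) ≈ 62.2°.

62.2°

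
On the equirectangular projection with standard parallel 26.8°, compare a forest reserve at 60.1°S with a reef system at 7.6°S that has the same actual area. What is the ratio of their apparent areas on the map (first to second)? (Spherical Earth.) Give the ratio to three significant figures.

1.99

With standard parallel φ₀ = 26.8°, the equirectangular projection gives x = Rλ cos φ₀, y = Rφ, so h = 1 and k = cos 26.8° / cos φ.
Areal scale at 60.1°: h·k = 1.000 × 1.791 = 1.791.
Areal scale at 7.6°: h·k = 1.000 × 0.9005 = 0.9005.
Ratio = 1.791/0.9005 ≈ 1.99.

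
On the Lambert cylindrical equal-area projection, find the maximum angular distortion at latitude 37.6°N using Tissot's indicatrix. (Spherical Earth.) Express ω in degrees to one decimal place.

26.4°

The Lambert cylindrical equal-area projection is the cylindrical equal-area projection with its standard parallel at the equator (φ₀ = 0). For cylindrical equal-area with standard parallel φ₀, h = cos φ / cos φ₀ and k = cos φ₀ / cos φ, so h·k = 1.
At 37.6°: h = 0.7923, k = 1.262; principal scales a = 1.262, b = 0.7923.
sin(ω/2) = (a − b)/(a + b) = 0.4699/2.054 = 0.2287, so ω = 2 arcsin(0.2287) ≈ 26.4°.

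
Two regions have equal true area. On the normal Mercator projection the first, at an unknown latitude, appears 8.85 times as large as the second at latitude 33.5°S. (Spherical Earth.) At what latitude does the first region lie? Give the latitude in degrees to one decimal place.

73.7°

For equal true areas on Mercator, apparent areas scale as sec²φ, so the ratio is cos²φ₂ / cos²φ₁.
cos²φ₂ / cos²φ₁ = 8.85  ⇒  cos φ₁ = cos 33.5° / √8.85 = 0.8339/2.975 = 0.2803.
φ₁ = arccos(0.2803) ≈ 73.7°.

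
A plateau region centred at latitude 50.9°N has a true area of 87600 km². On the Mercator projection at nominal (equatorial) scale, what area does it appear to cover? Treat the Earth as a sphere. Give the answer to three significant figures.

Mercator is conformal, so the point scale is isotropic: h = k = sec φ = 1/cos φ.
Areal scale = k² = sec²φ = 1/cos²(50.9°) = 1/0.6307² = 2.514.
Apparent area = 87600 × 2.514 ≈ 220000 km².

220000 km²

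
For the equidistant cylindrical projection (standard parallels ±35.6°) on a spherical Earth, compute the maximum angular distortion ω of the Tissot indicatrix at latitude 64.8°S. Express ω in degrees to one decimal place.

36.4°

In the equirectangular projection with standard parallel φ₀ = 35.6° (x = Rλ cos φ₀, y = Rφ), meridians are true-scale (h = 1) and the parallel scale is k = cos φ₀ / cos φ.
At 64.8°: h = 1.000, k = 1.910; principal scales a = 1.910, b = 1.000.
sin(ω/2) = (a − b)/(a + b) = 0.9097/2.910 = 0.3126, so ω = 2 arcsin(0.3126) ≈ 36.4°.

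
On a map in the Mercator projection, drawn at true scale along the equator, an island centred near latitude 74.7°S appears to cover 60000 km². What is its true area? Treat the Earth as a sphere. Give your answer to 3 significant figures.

4180 km²

For Mercator, h = k = sec φ (a conformal cylindrical projection has a single point scale, 1/cos φ).
Areal scale = k² = sec²φ = 1/cos²(74.7°) = 1/0.2639² = 14.36.
True area = apparent / (areal scale) = 60000 / 14.36 ≈ 4180 km².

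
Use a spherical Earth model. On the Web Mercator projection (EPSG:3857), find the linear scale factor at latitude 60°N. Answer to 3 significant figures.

For Mercator, h = k = sec φ (a conformal cylindrical projection has a single point scale, 1/cos φ).
k = 1/cos 60° = 1/0.5000 = 2.000.

2.00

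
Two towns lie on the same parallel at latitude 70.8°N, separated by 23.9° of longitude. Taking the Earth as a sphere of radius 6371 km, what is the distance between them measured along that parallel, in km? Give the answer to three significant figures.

Arc length along a parallel = R cos φ · Δλ (with Δλ in radians).
= 6371 × cos 70.8° × (23.9° × π/180) = 6371 × 0.3289 × 0.4171 ≈ 874 km.

874 km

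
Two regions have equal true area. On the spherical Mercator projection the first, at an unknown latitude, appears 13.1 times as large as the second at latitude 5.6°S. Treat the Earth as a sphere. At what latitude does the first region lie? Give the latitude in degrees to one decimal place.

Mercator areal scale is sec²φ, so apparent-area ratio = sec²φ₁ / sec²φ₂ = cos²φ₂ / cos²φ₁.
cos²φ₂ / cos²φ₁ = 13.1  ⇒  cos φ₁ = cos 5.6° / √13.1 = 0.9952/3.619 = 0.2750.
φ₁ = arccos(0.2750) ≈ 74.0°.

74.0°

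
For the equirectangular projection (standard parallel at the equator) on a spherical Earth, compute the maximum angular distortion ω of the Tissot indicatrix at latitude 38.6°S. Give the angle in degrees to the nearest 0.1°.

In the plate carrée (x = Rλ, y = Rφ), meridians are true-scale (h = 1) and parallels are stretched by k = sec φ.
At 38.6°: h = 1.000, k = 1.280; principal scales a = 1.280, b = 1.000.
sin(ω/2) = (a − b)/(a + b) = 0.2796/2.280 = 0.1226, so ω = 2 arcsin(0.1226) ≈ 14.1°.

14.1°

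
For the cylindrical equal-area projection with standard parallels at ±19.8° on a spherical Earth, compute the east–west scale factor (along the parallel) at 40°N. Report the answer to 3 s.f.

A cylindrical equal-area projection with standard parallel φ₀ has meridian scale h = cos φ / cos φ₀ and parallel scale k = cos φ₀ / cos φ (so areas are preserved, h·k = 1).
k = cos 19.8° / cos 40° = 0.9409/0.7660 = 1.228.

1.23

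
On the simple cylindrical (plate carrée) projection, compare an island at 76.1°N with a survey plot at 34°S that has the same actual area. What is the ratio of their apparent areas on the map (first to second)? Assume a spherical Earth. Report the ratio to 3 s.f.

Plate carrée maps x = Rλ, y = Rφ. The meridian scale is h = 1 and the parallel scale is k = 1/cos φ = sec φ.
Areal scale at 76.1°: h·k = 1.000 × 4.163 = 4.163.
Areal scale at 34°: h·k = 1.000 × 1.206 = 1.206.
Ratio = 4.163/1.206 ≈ 3.45.

3.45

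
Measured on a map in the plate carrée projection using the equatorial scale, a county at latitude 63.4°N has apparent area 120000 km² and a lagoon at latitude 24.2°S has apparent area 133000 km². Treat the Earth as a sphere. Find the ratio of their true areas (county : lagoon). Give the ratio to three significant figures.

0.443

On the plate carrée, areal scale = h·k = 1 × sec φ, so true area = apparent × cos φ.
True area of county: 120000 × cos(63.4°) = 120000 × 0.4478 = 53730 km².
True area of lagoon: 133000 × cos(24.2°) = 133000 × 0.9121 = 121300 km².
Ratio = 53730 / 121300 ≈ 0.443.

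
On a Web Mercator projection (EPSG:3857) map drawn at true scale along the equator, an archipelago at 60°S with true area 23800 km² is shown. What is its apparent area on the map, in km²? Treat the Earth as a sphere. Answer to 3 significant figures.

The Mercator projection is conformal; its linear scale factor is the same in every direction and equals sec φ = 1/cos φ.
Areal scale = k² = sec²φ = 1/cos²(60°) = 1/0.5000² = 4.000.
Apparent area = 23800 × 4.000 ≈ 95200 km².

95200 km²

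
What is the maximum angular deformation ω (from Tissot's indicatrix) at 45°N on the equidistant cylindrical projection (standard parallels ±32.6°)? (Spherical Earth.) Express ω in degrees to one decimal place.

With standard parallel φ₀ = 32.6°, the equirectangular projection gives x = Rλ cos φ₀, y = Rφ, so h = 1 and k = cos 32.6° / cos φ.
At 45°: h = 1.000, k = 1.191; principal scales a = 1.191, b = 1.000.
sin(ω/2) = (a − b)/(a + b) = 0.1914/2.191 = 0.08734, so ω = 2 arcsin(0.08734) ≈ 10.0°.

10.0°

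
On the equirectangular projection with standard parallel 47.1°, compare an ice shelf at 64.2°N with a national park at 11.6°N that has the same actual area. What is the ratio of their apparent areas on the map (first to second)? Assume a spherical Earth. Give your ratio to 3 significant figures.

The equidistant cylindrical projection with φ₀ = 47.1° has h = 1 (meridians true) and k = cos φ₀ / cos φ along parallels.
Areal scale at 64.2°: h·k = 1.000 × 1.564 = 1.564.
Areal scale at 11.6°: h·k = 1.000 × 0.6949 = 0.6949.
Ratio = 1.564/0.6949 ≈ 2.25.

2.25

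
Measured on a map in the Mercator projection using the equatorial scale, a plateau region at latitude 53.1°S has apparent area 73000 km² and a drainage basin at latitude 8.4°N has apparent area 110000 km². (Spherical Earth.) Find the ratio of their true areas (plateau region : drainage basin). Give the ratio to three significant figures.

0.244

Mercator's areal exaggeration is sec²φ; hence true area = (apparent area) · cos²φ.
True area of plateau region: 73000 × cos²(53.1°) = 73000 × 0.3605 = 26320 km².
True area of drainage basin: 110000 × cos²(8.4°) = 110000 × 0.9787 = 107700 km².
Ratio = 26320 / 107700 ≈ 0.244.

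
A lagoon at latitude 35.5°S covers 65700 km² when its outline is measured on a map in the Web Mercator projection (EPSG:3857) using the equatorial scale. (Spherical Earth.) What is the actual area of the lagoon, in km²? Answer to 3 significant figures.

The Mercator projection is conformal; its linear scale factor is the same in every direction and equals sec φ = 1/cos φ.
Areal scale = k² = sec²φ = 1/cos²(35.5°) = 1/0.8141² = 1.509.
True area = apparent / (areal scale) = 65700 / 1.509 ≈ 43500 km².

43500 km²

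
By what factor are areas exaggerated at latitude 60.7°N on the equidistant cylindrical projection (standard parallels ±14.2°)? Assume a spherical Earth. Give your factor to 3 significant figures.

With standard parallel φ₀ = 14.2°, the equirectangular projection gives x = Rλ cos φ₀, y = Rφ, so h = 1 and k = cos 14.2° / cos φ.
Areal scale = h·k = 1 × cos φ₀ / cos φ; at 60.7°, h = 1.000, k = 1.981, so h·k = 1.981.

1.98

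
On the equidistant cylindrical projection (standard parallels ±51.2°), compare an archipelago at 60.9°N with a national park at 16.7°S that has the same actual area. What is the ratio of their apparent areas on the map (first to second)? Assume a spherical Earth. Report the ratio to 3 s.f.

1.97

With standard parallel φ₀ = 51.2°, the equirectangular projection gives x = Rλ cos φ₀, y = Rφ, so h = 1 and k = cos 51.2° / cos φ.
Areal scale at 60.9°: h·k = 1.000 × 1.288 = 1.288.
Areal scale at 16.7°: h·k = 1.000 × 0.6542 = 0.6542.
Ratio = 1.288/0.6542 ≈ 1.97.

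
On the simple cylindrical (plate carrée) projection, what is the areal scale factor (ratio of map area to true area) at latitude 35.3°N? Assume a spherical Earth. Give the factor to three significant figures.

1.23

For the equirectangular projection with φ₀ = 0 (plate carrée), h = 1 along meridians and k = sec φ along parallels.
Areal scale = h·k = 1 × sec φ; at 35.3°, h = 1.000, k = 1.225, so h·k = 1.225.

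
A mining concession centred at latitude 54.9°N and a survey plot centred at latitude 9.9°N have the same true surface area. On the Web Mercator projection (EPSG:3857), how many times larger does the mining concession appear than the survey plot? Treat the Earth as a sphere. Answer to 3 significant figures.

Mercator areal scale is sec²φ.
At 54.9°: sec²(54.9°) = 1/0.5750² = 3.025.
At 9.9°: sec²(9.9°) = 1/0.9851² = 1.030.
Ratio = 3.025/1.030 = cos²(9.9°)/cos²(54.9°) ≈ 2.94.

2.94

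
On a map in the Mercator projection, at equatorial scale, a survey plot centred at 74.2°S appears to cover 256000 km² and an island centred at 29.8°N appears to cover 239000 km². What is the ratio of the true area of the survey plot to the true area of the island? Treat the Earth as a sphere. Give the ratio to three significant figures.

Mercator's areal exaggeration is sec²φ; hence true area = (apparent area) · cos²φ.
True area of survey plot: 256000 × cos²(74.2°) = 256000 × 0.07414 = 18980 km².
True area of island: 239000 × cos²(29.8°) = 239000 × 0.7530 = 180000 km².
Ratio = 18980 / 180000 ≈ 0.105.

0.105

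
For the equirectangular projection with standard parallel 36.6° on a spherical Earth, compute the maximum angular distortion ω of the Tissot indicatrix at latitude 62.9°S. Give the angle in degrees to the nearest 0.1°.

32.0°

With standard parallel φ₀ = 36.6°, the equirectangular projection gives x = Rλ cos φ₀, y = Rφ, so h = 1 and k = cos 36.6° / cos φ.
At 62.9°: h = 1.000, k = 1.762; principal scales a = 1.762, b = 1.000.
sin(ω/2) = (a − b)/(a + b) = 0.7623/2.762 = 0.2760, so ω = 2 arcsin(0.2760) ≈ 32.0°.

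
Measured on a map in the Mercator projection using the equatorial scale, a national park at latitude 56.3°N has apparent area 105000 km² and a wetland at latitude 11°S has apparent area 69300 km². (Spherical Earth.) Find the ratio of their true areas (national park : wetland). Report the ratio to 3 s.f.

On Mercator the areal scale is sec²φ, so true area = apparent × cos²φ.
True area of national park: 105000 × cos²(56.3°) = 105000 × 0.3079 = 32320 km².
True area of wetland: 69300 × cos²(11°) = 69300 × 0.9636 = 66780 km².
Ratio = 32320 / 66780 ≈ 0.484.

0.484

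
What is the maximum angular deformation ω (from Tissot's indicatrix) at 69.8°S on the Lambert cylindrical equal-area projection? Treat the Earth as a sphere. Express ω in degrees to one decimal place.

The Lambert cylindrical equal-area projection is the cylindrical equal-area projection with its standard parallel at the equator (φ₀ = 0). Cylindrical equal-area (φ₀ = 0°): h = cos φ / cos 0° along meridians, k = cos 0° / cos φ along parallels; h·k = 1.
At 69.8°: h = 0.3453, k = 2.896; principal scales a = 2.896, b = 0.3453.
sin(ω/2) = (a − b)/(a + b) = 2.551/3.241 = 0.7869, so ω = 2 arcsin(0.7869) ≈ 103.8°.

103.8°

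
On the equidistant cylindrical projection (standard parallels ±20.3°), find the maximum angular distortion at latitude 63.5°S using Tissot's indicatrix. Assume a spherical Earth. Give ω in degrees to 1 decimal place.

41.6°

With standard parallel φ₀ = 20.3°, the equirectangular projection gives x = Rλ cos φ₀, y = Rφ, so h = 1 and k = cos 20.3° / cos φ.
At 63.5°: h = 1.000, k = 2.102; principal scales a = 2.102, b = 1.000.
sin(ω/2) = (a − b)/(a + b) = 1.102/3.102 = 0.3552, so ω = 2 arcsin(0.3552) ≈ 41.6°.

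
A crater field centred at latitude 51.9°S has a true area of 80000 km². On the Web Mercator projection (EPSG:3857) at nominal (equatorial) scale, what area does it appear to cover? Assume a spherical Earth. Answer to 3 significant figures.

210000 km²

The Mercator projection is conformal; its linear scale factor is the same in every direction and equals sec φ = 1/cos φ.
Areal scale = k² = sec²φ = 1/cos²(51.9°) = 1/0.6170² = 2.627.
Apparent area = 80000 × 2.627 ≈ 210000 km².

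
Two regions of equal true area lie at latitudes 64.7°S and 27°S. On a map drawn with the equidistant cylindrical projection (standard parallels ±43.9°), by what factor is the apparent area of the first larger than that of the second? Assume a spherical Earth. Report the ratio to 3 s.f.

2.08

With standard parallel φ₀ = 43.9°, the equirectangular projection gives x = Rλ cos φ₀, y = Rφ, so h = 1 and k = cos 43.9° / cos φ.
Areal scale at 64.7°: h·k = 1.000 × 1.686 = 1.686.
Areal scale at 27°: h·k = 1.000 × 0.8087 = 0.8087.
Ratio = 1.686/0.8087 ≈ 2.08.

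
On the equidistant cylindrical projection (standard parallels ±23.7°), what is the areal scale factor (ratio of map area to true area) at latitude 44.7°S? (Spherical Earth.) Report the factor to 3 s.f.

In the equirectangular projection with standard parallel φ₀ = 23.7° (x = Rλ cos φ₀, y = Rφ), meridians are true-scale (h = 1) and the parallel scale is k = cos φ₀ / cos φ.
Areal scale = h·k = 1 × cos φ₀ / cos φ; at 44.7°, h = 1.000, k = 1.288, so h·k = 1.288.

1.29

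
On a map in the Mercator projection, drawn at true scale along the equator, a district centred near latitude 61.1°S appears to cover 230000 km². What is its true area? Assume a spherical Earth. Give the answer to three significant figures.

53700 km²

The Mercator projection is conformal; its linear scale factor is the same in every direction and equals sec φ = 1/cos φ.
Areal scale = k² = sec²φ = 1/cos²(61.1°) = 1/0.4833² = 4.282.
True area = apparent / (areal scale) = 230000 / 4.282 ≈ 53700 km².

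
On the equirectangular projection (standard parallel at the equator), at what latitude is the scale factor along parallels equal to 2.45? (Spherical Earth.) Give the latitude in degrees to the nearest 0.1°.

65.9°

Plate carrée: h = 1, k = sec φ along parallels.
sec φ = 2.45  ⇒  cos φ = 0.4082  ⇒  φ ≈ 65.9°.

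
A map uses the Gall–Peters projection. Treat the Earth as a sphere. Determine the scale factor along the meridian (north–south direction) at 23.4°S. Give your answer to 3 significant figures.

1.30

The Gall–Peters projection is cylindrical equal-area with φ₀ = 45°. A cylindrical equal-area projection with standard parallel φ₀ has meridian scale h = cos φ / cos φ₀ and parallel scale k = cos φ₀ / cos φ (so areas are preserved, h·k = 1).
h = cos 23.4° / cos 45° = 0.9178/0.7071 = 1.298.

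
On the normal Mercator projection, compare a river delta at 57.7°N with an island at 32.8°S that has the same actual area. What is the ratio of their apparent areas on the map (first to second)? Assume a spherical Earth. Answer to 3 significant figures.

2.47

On Mercator, area is exaggerated by sec²φ = 1/cos²φ.
At 57.7°: sec²(57.7°) = 1/0.5344² = 3.502.
At 32.8°: sec²(32.8°) = 1/0.8406² = 1.415.
Ratio = 3.502/1.415 = cos²(32.8°)/cos²(57.7°) ≈ 2.47.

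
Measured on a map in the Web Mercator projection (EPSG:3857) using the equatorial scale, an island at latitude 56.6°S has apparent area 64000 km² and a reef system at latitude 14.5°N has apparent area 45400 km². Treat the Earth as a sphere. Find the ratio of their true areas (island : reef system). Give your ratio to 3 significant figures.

On Mercator the areal scale is sec²φ, so true area = apparent × cos²φ.
True area of island: 64000 × cos²(56.6°) = 64000 × 0.3030 = 19390 km².
True area of reef system: 45400 × cos²(14.5°) = 45400 × 0.9373 = 42550 km².
Ratio = 19390 / 42550 ≈ 0.456.

0.456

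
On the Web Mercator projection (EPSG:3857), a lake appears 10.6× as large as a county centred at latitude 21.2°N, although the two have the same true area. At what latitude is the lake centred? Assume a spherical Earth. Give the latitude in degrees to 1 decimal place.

73.4°

Mercator areal scale is sec²φ, so apparent-area ratio = sec²φ₁ / sec²φ₂ = cos²φ₂ / cos²φ₁.
cos²φ₂ / cos²φ₁ = 10.6  ⇒  cos φ₁ = cos 21.2° / √10.6 = 0.9323/3.256 = 0.2864.
φ₁ = arccos(0.2864) ≈ 73.4°.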